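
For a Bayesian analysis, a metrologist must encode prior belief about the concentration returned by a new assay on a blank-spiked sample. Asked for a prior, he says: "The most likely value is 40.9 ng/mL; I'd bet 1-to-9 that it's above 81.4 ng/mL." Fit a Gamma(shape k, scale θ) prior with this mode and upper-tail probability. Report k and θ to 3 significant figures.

k ≈ 5.05, θ ≈ 10.1

Gamma(k,θ) with k>1 has mode (k−1)θ, so θ = 40.9/(k−1).
Need P(X < 81.4) = 0.9 with θ tied to k this way. Start at k = 2, θ = 40.9: P(X<81.4) ≈ 0.591.
Too low — raise k to concentrate. Iterating converges to k ≈ 5.05.
Then θ = 40.9/(5.05−1) ≈ 10.1.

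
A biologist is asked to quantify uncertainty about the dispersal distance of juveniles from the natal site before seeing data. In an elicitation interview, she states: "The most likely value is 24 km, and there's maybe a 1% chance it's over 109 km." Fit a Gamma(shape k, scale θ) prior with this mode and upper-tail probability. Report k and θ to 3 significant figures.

k ≈ 2.76, θ ≈ 13.6

Gamma(k,θ) with k>1 has mode (k−1)θ, so θ = 24/(k−1).
Need P(X < 109) = 0.99 with θ tied to k this way. Start at k = 2, θ = 24: P(X<109) ≈ 0.941.
Too low — raise k to concentrate. Iterating converges to k ≈ 2.76.
Then θ = 24/(2.76−1) ≈ 13.6.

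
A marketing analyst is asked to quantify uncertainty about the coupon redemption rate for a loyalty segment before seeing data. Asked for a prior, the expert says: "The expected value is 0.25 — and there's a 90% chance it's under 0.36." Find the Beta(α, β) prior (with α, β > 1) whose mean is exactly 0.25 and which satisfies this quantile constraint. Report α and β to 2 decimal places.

α ≈ 6.69, β ≈ 20.08

With mean 0.25 fixed, write α = 0.25s, β = 0.75s where s = α+β.
Need P(θ < 0.36) = 0.9 under Beta(0.25s, 0.75s). Normal approximation: (q−m)/√(m(1−m)/s) ≈ z_{0.9} = 1.28, so s ≈ 0.25·0.75·(1.28)²/(0.36−0.25)² = 25.5.
At s = 25.5: P(θ<0.36) ≈ 0.895. Adjusting to match 0.9 gives s ≈ 26.77.
So α = 0.25·26.77 ≈ 6.69, β = 0.75·26.77 ≈ 20.08.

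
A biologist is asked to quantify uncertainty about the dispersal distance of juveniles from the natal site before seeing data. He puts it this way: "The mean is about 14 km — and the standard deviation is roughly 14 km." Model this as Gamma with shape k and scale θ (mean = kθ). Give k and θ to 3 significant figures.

For Gamma(k, scale θ): mean = kθ, variance = kθ², so CV = 1/√k.
CV = SD/mean = 14/14 = 1, hence k = 1/CV² = 1.
Then θ = mean/k = 14/1 = 14.

k ≈ 1, θ ≈ 14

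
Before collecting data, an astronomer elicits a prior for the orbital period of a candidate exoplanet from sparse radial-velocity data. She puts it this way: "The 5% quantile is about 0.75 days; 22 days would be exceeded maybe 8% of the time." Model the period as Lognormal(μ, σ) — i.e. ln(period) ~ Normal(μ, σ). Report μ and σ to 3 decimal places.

μ ≈ 1.534, σ ≈ 1.108

If T ~ Lognormal(μ,σ) then ln T ~ Normal(μ,σ), so the p-quantile of ln T is μ + z_p·σ.
ln(0.75) = -0.2877 and ln(22) = 3.091; z_{0.05} = -1.645, z_{0.92} = 1.405.
σ = (3.091 − -0.2877)/(1.405 − (-1.645)) = 1.108.
μ = -0.2877 − (-1.645)·1.108 = 1.534.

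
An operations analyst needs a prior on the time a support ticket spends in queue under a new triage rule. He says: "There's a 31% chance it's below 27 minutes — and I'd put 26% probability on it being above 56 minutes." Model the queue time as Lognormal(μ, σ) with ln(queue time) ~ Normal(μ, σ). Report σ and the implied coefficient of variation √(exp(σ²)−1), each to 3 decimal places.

σ ≈ 0.640, CV ≈ 0.712

If T ~ Lognormal(μ,σ) then ln T ~ Normal(μ,σ), so the p-quantile of ln T is μ + z_p·σ.
ln(27) = 3.296 and ln(56) = 4.025; z_{0.31} = -0.4959, z_{0.74} = 0.6433.
σ = (4.025 − 3.296)/(0.6433 − (-0.4959)) = 0.640.
μ = 3.296 − (-0.4959)·0.640 = 3.613.
CV = √(exp(σ²)−1) = √(exp(0.4101)−1) = 0.712.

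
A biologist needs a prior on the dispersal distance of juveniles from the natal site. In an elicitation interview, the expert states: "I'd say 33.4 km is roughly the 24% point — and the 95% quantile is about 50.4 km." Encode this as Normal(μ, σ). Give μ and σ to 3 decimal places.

For Normal(μ,σ), the p-quantile is μ + z_p·σ. Here z_{0.24} = -0.7063, z_{0.95} = 1.645.
So 33.4 = μ − 0.7063σ and 50.4 = μ + 1.645σ.
Subtracting: σ = (50.4 − 33.4)/(1.645 − (-0.7063)) = 7.230.
Then μ = 33.4 − (-0.7063)·7.230 = 38.507.

μ = 38.507, σ = 7.230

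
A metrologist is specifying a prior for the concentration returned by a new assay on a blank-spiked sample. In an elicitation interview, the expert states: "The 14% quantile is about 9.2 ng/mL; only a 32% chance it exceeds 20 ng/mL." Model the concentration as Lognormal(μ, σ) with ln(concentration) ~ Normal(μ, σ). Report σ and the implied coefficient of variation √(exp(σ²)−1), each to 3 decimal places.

If T ~ Lognormal(μ,σ) then ln T ~ Normal(μ,σ), so the p-quantile of ln T is μ + z_p·σ.
ln(9.2) = 2.219 and ln(20) = 2.996; z_{0.14} = -1.08, z_{0.68} = 0.4677.
σ = (2.996 − 2.219)/(0.4677 − (-1.08)) = 0.502.
μ = 2.219 − (-1.08)·0.502 = 2.761.
CV = √(exp(σ²)−1) = √(exp(0.2516)−1) = 0.535.

σ ≈ 0.502, CV ≈ 0.535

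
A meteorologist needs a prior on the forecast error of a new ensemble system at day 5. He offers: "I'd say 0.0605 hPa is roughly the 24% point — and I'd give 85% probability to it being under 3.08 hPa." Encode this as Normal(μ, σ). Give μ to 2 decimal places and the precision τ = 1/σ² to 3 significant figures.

For Normal(μ,σ), the p-quantile is μ + z_p·σ. Here z_{0.24} = -0.7063, z_{0.85} = 1.036.
So 0.0605 = μ − 0.7063σ and 3.08 = μ + 1.036σ.
Subtracting: σ = (3.08 − 0.0605)/(1.036 − (-0.7063)) = 1.73.
Then μ = 0.0605 − (-0.7063)·1.73 = 1.28.
Precision τ = 1/σ² = 1/1.733² = 0.333.

μ = 1.28, τ = 0.333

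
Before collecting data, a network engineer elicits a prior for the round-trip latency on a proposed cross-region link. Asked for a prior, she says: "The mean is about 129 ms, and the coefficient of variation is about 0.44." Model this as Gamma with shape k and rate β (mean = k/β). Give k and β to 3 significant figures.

k ≈ 5.17, β ≈ 0.04

For Gamma(k, rate β): mean = k/β, variance = k/β², so CV = 1/√k.
CV = 0.44, hence k = 1/CV² = 5.17.
Then β = k/mean = 5.17/129 = 0.04.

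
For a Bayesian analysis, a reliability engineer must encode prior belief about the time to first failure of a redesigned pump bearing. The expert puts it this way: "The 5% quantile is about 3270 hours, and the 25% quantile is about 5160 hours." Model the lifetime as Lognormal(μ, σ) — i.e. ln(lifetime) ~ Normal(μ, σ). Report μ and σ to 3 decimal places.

μ ≈ 8.866, σ ≈ 0.470

If T ~ Lognormal(μ,σ) then ln T ~ Normal(μ,σ), so the p-quantile of ln T is μ + z_p·σ.
ln(3270) = 8.093 and ln(5160) = 8.549; z_{0.05} = -1.645, z_{0.25} = -0.6745.
σ = (8.549 − 8.093)/(-0.6745 − (-1.645)) = 0.470.
μ = 8.093 − (-1.645)·0.470 = 8.866.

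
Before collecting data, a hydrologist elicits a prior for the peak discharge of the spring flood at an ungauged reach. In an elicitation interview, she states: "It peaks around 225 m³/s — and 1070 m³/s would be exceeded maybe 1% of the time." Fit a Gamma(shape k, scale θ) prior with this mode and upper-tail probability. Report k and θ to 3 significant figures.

k ≈ 2.64, θ ≈ 137

Gamma(k,θ) with k>1 has mode (k−1)θ, so θ = 225/(k−1).
Need P(X < 1070) = 0.99 with θ tied to k this way. Start at k = 2, θ = 225: P(X<1070) ≈ 0.950.
Too low — raise k to concentrate. Iterating converges to k ≈ 2.64.
Then θ = 225/(2.64−1) ≈ 137.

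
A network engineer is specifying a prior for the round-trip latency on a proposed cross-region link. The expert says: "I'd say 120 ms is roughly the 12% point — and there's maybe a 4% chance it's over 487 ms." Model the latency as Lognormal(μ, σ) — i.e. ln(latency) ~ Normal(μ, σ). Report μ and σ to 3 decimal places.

μ ≈ 5.350, σ ≈ 0.479

If T ~ Lognormal(μ,σ) then ln T ~ Normal(μ,σ), so the p-quantile of ln T is μ + z_p·σ.
ln(120) = 4.787 and ln(487) = 6.188; z_{0.12} = -1.175, z_{0.96} = 1.751.
σ = (6.188 − 4.787)/(1.751 − (-1.175)) = 0.479.
μ = 4.787 − (-1.175)·0.479 = 5.350.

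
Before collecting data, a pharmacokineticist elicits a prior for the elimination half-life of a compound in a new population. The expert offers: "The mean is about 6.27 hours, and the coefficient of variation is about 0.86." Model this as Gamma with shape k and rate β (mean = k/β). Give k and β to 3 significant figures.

k ≈ 1.35, β ≈ 0.216

For Gamma(k, rate β): mean = k/β, variance = k/β², so CV = 1/√k.
CV = 0.86, hence k = 1/CV² = 1.35.
Then β = k/mean = 1.35/6.27 = 0.216.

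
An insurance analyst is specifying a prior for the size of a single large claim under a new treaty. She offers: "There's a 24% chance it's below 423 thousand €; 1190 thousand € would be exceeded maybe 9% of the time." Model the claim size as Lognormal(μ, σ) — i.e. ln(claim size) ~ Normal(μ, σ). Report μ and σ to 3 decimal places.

If T ~ Lognormal(μ,σ) then ln T ~ Normal(μ,σ), so the p-quantile of ln T is μ + z_p·σ.
ln(423) = 6.047 and ln(1190) = 7.082; z_{0.24} = -0.7063, z_{0.91} = 1.341.
σ = (7.082 − 6.047)/(1.341 − (-0.7063)) = 0.505.
μ = 6.047 − (-0.7063)·0.505 = 6.404.

μ ≈ 6.404, σ ≈ 0.505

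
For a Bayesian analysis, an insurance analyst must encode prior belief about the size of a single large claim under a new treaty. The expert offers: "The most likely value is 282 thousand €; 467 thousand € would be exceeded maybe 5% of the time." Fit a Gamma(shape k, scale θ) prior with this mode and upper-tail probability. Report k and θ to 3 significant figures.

k ≈ 12, θ ≈ 25.7

Gamma(k,θ) with k>1 has mode (k−1)θ, so θ = 282/(k−1).
Need P(X < 467) = 0.95 with θ tied to k this way. Start at k = 2, θ = 282: P(X<467) ≈ 0.493.
Too low — raise k to concentrate. Iterating converges to k ≈ 12.
Then θ = 282/(12−1) ≈ 25.7.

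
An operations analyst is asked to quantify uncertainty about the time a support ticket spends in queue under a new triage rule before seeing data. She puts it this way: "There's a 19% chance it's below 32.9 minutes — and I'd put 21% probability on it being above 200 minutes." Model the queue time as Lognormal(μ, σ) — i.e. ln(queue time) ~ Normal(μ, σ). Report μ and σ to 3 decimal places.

μ ≈ 4.434, σ ≈ 1.072

If T ~ Lognormal(μ,σ) then ln T ~ Normal(μ,σ), so the p-quantile of ln T is μ + z_p·σ.
ln(32.9) = 3.493 and ln(200) = 5.298; z_{0.19} = -0.8779, z_{0.79} = 0.8064.
σ = (5.298 − 3.493)/(0.8064 − (-0.8779)) = 1.072.
μ = 3.493 − (-0.8779)·1.072 = 4.434.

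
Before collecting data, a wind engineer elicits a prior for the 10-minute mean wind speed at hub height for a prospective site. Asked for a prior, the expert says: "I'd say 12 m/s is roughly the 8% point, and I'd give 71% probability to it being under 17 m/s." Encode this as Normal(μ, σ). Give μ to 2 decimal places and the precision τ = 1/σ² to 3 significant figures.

For Normal(μ,σ), the p-quantile is μ + z_p·σ. Here z_{0.08} = -1.405, z_{0.71} = 0.5534.
So 12 = μ − 1.405σ and 17 = μ + 0.5534σ.
Subtracting: σ = (17 − 12)/(0.5534 − (-1.405)) = 2.55.
Then μ = 12 − (-1.405)·2.55 = 15.59.
Precision τ = 1/σ² = 1/2.553² = 0.153.

μ = 15.59, τ = 0.153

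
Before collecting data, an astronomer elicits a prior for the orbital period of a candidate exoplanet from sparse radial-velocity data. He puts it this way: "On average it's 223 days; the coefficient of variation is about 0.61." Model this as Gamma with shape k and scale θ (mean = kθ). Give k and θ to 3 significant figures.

k ≈ 2.69, θ ≈ 83

For Gamma(k, scale θ): mean = kθ, variance = kθ², so CV = 1/√k.
CV = 0.61, hence k = 1/CV² = 2.69.
Then θ = mean/k = 223/2.69 = 83.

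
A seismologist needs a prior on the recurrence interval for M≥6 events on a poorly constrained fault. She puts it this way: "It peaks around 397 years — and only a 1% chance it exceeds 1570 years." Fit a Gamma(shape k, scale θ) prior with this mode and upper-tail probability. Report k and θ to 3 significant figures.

Gamma(k,θ) with k>1 has mode (k−1)θ, so θ = 397/(k−1).
Need P(X < 1570) = 0.99 with θ tied to k this way. Start at k = 2, θ = 397: P(X<1570) ≈ 0.905.
Too low — raise k to concentrate. Iterating converges to k ≈ 3.22.
Then θ = 397/(3.22−1) ≈ 179.

k ≈ 3.22, θ ≈ 179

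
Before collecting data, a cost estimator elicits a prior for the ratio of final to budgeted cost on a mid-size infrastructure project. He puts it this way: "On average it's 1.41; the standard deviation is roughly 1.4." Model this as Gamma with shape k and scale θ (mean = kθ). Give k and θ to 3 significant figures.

For Gamma(k, scale θ): mean = kθ, variance = kθ², so CV = 1/√k.
CV = SD/mean = 1.4/1.41 = 0.9929, hence k = 1/CV² = 1.01.
Then θ = mean/k = 1.41/1.01 = 1.39.

k ≈ 1.01, θ ≈ 1.39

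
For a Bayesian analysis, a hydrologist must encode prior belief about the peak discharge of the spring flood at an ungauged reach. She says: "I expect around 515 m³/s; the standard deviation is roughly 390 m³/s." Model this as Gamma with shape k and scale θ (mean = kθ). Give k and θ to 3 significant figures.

For Gamma(k, scale θ): mean = kθ, variance = kθ², so CV = 1/√k.
CV = SD/mean = 390/515 = 0.7573, hence k = 1/CV² = 1.74.
Then θ = mean/k = 515/1.74 = 295.

k ≈ 1.74, θ ≈ 295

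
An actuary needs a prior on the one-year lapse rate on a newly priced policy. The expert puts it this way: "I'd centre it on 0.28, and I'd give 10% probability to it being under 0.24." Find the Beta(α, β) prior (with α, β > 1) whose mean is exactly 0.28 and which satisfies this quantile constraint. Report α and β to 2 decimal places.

With mean 0.28 fixed, write α = 0.28s, β = 0.72s where s = α+β.
Need P(θ < 0.24) = 0.1 under Beta(0.28s, 0.72s). Normal approximation: (q−m)/√(m(1−m)/s) ≈ z_{0.1} = -1.28, so s ≈ 0.28·0.72·(-1.28)²/(0.24−0.28)² = 206.9.
At s = 206.9: P(θ<0.24) ≈ 0.097. Adjusting to match 0.1 gives s ≈ 201.54.
So α = 0.28·201.54 ≈ 56.43, β = 0.72·201.54 ≈ 145.11.

α ≈ 56.43, β ≈ 145.11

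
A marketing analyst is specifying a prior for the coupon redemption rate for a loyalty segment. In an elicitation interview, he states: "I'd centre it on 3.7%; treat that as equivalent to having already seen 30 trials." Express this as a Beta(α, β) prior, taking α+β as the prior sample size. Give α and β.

α = 1.11, β = 28.89

Under the effective-sample-size interpretation, Beta(α, β) has prior mean α/(α+β) and prior sample size α+β.
So α+β = 30 and α/(α+β) = 0.037, giving α = 0.037·30 = 1.11 and β = 30 − 1.11 = 28.89.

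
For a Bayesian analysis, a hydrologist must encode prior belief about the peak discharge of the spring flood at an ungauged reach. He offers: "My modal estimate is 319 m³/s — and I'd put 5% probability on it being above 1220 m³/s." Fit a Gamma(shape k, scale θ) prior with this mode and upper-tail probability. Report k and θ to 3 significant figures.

Gamma(k,θ) with k>1 has mode (k−1)θ, so θ = 319/(k−1).
Need P(X < 1220) = 0.95 with θ tied to k this way. Start at k = 2, θ = 319: P(X<1220) ≈ 0.895.
Too low — raise k to concentrate. Iterating converges to k ≈ 2.41.
Then θ = 319/(2.41−1) ≈ 226.

k ≈ 2.41, θ ≈ 226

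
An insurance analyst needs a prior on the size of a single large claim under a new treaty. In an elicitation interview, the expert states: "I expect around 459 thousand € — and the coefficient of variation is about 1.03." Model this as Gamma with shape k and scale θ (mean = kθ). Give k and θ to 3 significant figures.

k ≈ 0.943, θ ≈ 487

For Gamma(k, scale θ): mean = kθ, variance = kθ², so CV = 1/√k.
CV = 1.03, hence k = 1/CV² = 0.943.
Then θ = mean/k = 459/0.943 = 487.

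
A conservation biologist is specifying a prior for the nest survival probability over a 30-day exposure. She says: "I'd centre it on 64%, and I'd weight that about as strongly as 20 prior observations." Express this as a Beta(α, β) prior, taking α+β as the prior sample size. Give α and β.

Under the effective-sample-size interpretation, Beta(α, β) has prior mean α/(α+β) and prior sample size α+β.
So α+β = 20 and α/(α+β) = 0.64, giving α = 0.64·20 = 12.8 and β = 20 − 12.8 = 7.2.

α = 12.8, β = 7.2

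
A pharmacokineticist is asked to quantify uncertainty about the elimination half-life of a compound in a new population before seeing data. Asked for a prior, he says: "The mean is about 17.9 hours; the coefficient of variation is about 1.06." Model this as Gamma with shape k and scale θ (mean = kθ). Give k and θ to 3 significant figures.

For Gamma(k, scale θ): mean = kθ, variance = kθ², so CV = 1/√k.
CV = 1.06, hence k = 1/CV² = 0.89.
Then θ = mean/k = 17.9/0.89 = 20.1.

k ≈ 0.89, θ ≈ 20.1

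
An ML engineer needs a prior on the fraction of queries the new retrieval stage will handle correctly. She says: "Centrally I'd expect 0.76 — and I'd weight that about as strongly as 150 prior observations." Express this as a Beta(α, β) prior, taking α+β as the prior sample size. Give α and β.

α = 114, β = 36

Under the effective-sample-size interpretation, Beta(α, β) has prior mean α/(α+β) and prior sample size α+β.
So α+β = 150 and α/(α+β) = 0.76, giving α = 0.76·150 = 114 and β = 150 − 114 = 36.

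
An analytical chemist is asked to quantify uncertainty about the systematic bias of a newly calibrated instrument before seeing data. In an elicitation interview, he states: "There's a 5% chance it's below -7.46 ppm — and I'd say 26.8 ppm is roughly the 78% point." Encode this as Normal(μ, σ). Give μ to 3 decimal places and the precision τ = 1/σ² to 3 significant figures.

The p-quantile of Normal(μ,σ) is μ + z_p·σ, with z_{0.05} = -1.645 and z_{0.78} = 0.7722.
Eliminate σ: μ = (z₂·x₁ − z₁·x₂)/(z₂ − z₁) = (0.7722·-7.46 − (-1.645)·26.8)/2.417 = 15.855.
Then σ = (x₂ − x₁)/(z₂ − z₁) = (26.8 − -7.46)/2.417 = 14.174.
Precision τ = 1/σ² = 1/14.17² = 0.00498.

μ = 15.855, τ = 0.00498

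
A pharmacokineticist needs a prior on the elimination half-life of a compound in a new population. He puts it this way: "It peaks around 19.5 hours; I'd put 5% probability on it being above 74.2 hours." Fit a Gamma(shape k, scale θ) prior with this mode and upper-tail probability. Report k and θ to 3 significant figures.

k ≈ 2.42, θ ≈ 13.7

Gamma(k,θ) with k>1 has mode (k−1)θ, so θ = 19.5/(k−1).
Need P(X < 74.2) = 0.95 with θ tied to k this way. Start at k = 2, θ = 19.5: P(X<74.2) ≈ 0.893.
Too low — raise k to concentrate. Iterating converges to k ≈ 2.42.
Then θ = 19.5/(2.42−1) ≈ 13.7.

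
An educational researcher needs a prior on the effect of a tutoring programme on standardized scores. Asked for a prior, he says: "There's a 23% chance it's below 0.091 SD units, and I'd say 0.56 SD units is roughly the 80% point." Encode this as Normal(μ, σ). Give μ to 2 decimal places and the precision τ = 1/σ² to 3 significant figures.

For Normal(μ,σ), the p-quantile is μ + z_p·σ. Here z_{0.23} = -0.7388, z_{0.8} = 0.8416.
So 0.091 = μ − 0.7388σ and 0.56 = μ + 0.8416σ.
Subtracting: σ = (0.56 − 0.091)/(0.8416 − (-0.7388)) = 0.30.
Then μ = 0.091 − (-0.7388)·0.30 = 0.31.
Precision τ = 1/σ² = 1/0.2967² = 11.4.

μ = 0.31, τ = 11.4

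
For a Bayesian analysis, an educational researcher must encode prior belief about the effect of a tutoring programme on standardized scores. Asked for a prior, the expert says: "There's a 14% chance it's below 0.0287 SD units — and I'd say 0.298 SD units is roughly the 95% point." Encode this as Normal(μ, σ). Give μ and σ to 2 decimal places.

μ = 0.14, σ = 0.10

For Normal(μ,σ), the p-quantile is μ + z_p·σ. Here z_{0.14} = -1.08, z_{0.95} = 1.645.
So 0.0287 = μ − 1.08σ and 0.298 = μ + 1.645σ.
Subtracting: σ = (0.298 − 0.0287)/(1.645 − (-1.08)) = 0.10.
Then μ = 0.0287 − (-1.08)·0.10 = 0.14.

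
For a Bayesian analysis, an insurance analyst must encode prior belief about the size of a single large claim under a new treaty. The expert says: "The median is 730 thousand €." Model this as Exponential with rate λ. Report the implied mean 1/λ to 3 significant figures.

mean ≈ 1050 thousand €

Exponential median = ln 2 / λ, so λ = ln 2 / 730.0 = 0.00095.
Mean = 1/λ = 1050 thousand €.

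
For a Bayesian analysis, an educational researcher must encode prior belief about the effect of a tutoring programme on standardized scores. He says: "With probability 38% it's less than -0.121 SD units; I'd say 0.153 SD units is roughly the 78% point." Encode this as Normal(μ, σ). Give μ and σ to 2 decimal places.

The p-quantile of Normal(μ,σ) is μ + z_p·σ, with z_{0.38} = -0.3055 and z_{0.78} = 0.7722.
Eliminate σ: μ = (z₂·x₁ − z₁·x₂)/(z₂ − z₁) = (0.7722·-0.121 − (-0.3055)·0.153)/1.078 = -0.04.
Then σ = (x₂ − x₁)/(z₂ − z₁) = (0.153 − -0.121)/1.078 = 0.25.

μ = -0.04, σ = 0.25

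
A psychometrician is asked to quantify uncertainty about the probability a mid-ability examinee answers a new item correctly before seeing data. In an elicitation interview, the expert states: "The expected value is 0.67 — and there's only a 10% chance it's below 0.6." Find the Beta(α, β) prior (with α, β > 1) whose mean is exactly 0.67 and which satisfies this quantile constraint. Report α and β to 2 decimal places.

α ≈ 50.75, β ≈ 24.99

With mean 0.67 fixed, write α = 0.67s, β = 0.33s where s = α+β.
Need P(θ < 0.6) = 0.1 under Beta(0.67s, 0.33s). Normal approximation: (q−m)/√(m(1−m)/s) ≈ z_{0.1} = -1.28, so s ≈ 0.67·0.33·(-1.28)²/(0.6−0.67)² = 74.1.
At s = 74.1: P(θ<0.6) ≈ 0.102. Adjusting to match 0.1 gives s ≈ 75.74.
So α = 0.67·75.74 ≈ 50.75, β = 0.33·75.74 ≈ 24.99.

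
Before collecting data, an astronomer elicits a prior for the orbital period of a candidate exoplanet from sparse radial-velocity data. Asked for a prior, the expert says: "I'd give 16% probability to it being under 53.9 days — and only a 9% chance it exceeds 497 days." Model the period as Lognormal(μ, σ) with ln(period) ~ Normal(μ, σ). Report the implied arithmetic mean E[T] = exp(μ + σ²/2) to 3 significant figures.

E[T] ≈ 218 days

If T ~ Lognormal(μ,σ) then ln T ~ Normal(μ,σ), so the p-quantile of ln T is μ + z_p·σ.
ln(53.9) = 3.987 and ln(497) = 6.209; z_{0.16} = -0.9945, z_{0.91} = 1.341.
σ = (6.209 − 3.987)/(1.341 − (-0.9945)) = 0.951.
μ = 3.987 − (-0.9945)·0.951 = 4.933.
E[T] = exp(μ + σ²/2) = exp(4.933 + 0.4525) = 218 days.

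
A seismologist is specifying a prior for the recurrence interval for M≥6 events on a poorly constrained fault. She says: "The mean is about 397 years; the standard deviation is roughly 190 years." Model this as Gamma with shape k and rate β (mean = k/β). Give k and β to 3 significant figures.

k ≈ 4.37, β ≈ 0.011

For Gamma(k, rate β): mean = k/β, variance = k/β², so CV = 1/√k.
CV = SD/mean = 190/397 = 0.4786, hence k = 1/CV² = 4.37.
Then β = k/mean = 4.37/397 = 0.011.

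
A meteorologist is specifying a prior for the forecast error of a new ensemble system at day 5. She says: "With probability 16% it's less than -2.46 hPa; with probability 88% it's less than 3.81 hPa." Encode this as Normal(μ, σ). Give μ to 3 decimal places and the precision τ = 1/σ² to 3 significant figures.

μ = 0.414, τ = 0.12

For Normal(μ,σ), the p-quantile is μ + z_p·σ. Here z_{0.16} = -0.9945, z_{0.88} = 1.175.
So -2.46 = μ − 0.9945σ and 3.81 = μ + 1.175σ.
Subtracting: σ = (3.81 − -2.46)/(1.175 − (-0.9945)) = 2.890.
Then μ = -2.46 − (-0.9945)·2.890 = 0.414.
Precision τ = 1/σ² = 1/2.89² = 0.12.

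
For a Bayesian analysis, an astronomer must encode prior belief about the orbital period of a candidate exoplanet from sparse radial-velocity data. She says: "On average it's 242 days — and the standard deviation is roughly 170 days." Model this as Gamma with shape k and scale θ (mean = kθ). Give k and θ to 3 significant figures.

For Gamma(k, scale θ): mean = kθ, variance = kθ², so CV = 1/√k.
CV = SD/mean = 170/242 = 0.7025, hence k = 1/CV² = 2.03.
Then θ = mean/k = 242/2.03 = 119.

k ≈ 2.03, θ ≈ 119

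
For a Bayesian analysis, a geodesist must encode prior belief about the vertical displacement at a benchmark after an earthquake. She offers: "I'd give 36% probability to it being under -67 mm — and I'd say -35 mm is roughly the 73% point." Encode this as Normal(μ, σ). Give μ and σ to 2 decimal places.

μ = -55.19, σ = 32.95

For Normal(μ,σ), the p-quantile is μ + z_p·σ. Here z_{0.36} = -0.3585, z_{0.73} = 0.6128.
So -67 = μ − 0.3585σ and -35 = μ + 0.6128σ.
Subtracting: σ = (-35 − -67)/(0.6128 − (-0.3585)) = 32.95.
Then μ = -67 − (-0.3585)·32.95 = -55.19.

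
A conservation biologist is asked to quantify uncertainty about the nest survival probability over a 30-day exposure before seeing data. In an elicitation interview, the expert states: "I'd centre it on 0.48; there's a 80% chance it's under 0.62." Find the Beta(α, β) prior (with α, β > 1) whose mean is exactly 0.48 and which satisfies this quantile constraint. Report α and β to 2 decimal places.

With mean 0.48 fixed, write α = 0.48s, β = 0.52s where s = α+β.
Need P(θ < 0.62) = 0.8 under Beta(0.48s, 0.52s). Normal approximation: (q−m)/√(m(1−m)/s) ≈ z_{0.8} = 0.842, so s ≈ 0.48·0.52·(0.842)²/(0.62−0.48)² = 9.0.
At s = 9.0: P(θ<0.62) ≈ 0.799. Adjusting to match 0.8 gives s ≈ 9.10.
So α = 0.48·9.10 ≈ 4.37, β = 0.52·9.10 ≈ 4.73.

α ≈ 4.37, β ≈ 4.73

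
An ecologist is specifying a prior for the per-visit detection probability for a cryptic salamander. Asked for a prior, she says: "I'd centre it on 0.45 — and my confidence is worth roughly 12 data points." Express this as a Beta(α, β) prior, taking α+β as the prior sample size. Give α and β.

α = 5.4, β = 6.6

Under the effective-sample-size interpretation, Beta(α, β) has prior mean α/(α+β) and prior sample size α+β.
So α+β = 12 and α/(α+β) = 0.45, giving α = 0.45·12 = 5.4 and β = 12 − 5.4 = 6.6.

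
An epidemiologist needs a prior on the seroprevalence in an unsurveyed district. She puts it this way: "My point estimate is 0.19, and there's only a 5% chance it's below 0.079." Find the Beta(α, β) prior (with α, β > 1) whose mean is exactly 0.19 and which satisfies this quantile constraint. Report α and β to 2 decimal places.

α ≈ 4.76, β ≈ 20.28

With mean 0.19 fixed, write α = 0.19s, β = 0.81s where s = α+β.
Need P(θ < 0.079) = 0.05 under Beta(0.19s, 0.81s). Normal approximation: (q−m)/√(m(1−m)/s) ≈ z_{0.05} = -1.64, so s ≈ 0.19·0.81·(-1.64)²/(0.079−0.19)² = 33.8.
At s = 33.8: P(θ<0.079) ≈ 0.026. Adjusting to match 0.05 gives s ≈ 25.03.
So α = 0.19·25.03 ≈ 4.76, β = 0.81·25.03 ≈ 20.28.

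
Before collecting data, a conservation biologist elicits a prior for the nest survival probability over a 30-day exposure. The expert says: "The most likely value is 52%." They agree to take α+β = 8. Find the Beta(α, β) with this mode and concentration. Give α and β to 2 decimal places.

For α,β > 1 the Beta mode is (α−1)/(α+β−2). With α+β = 8, the mode is (α−1)/6.
Set (α−1)/6 = 0.52 → α = 1 + 0.52·6 = 4.12.
β = 8 − α = 3.88.

α = 4.12, β = 3.88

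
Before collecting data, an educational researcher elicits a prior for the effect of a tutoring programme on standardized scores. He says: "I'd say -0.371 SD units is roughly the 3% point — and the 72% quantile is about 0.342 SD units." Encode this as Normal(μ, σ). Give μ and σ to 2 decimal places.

For Normal(μ,σ), the p-quantile is μ + z_p·σ. Here z_{0.03} = -1.881, z_{0.72} = 0.5828.
So -0.371 = μ − 1.881σ and 0.342 = μ + 0.5828σ.
Subtracting: σ = (0.342 − -0.371)/(0.5828 − (-1.881)) = 0.29.
Then μ = -0.371 − (-1.881)·0.29 = 0.17.

μ = 0.17, σ = 0.29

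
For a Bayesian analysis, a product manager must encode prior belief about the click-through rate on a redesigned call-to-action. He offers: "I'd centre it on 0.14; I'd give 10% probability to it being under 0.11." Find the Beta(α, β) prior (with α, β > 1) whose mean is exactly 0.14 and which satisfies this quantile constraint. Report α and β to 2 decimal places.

α ≈ 29.06, β ≈ 178.49

With mean 0.14 fixed, write α = 0.14s, β = 0.86s where s = α+β.
Need P(θ < 0.11) = 0.1 under Beta(0.14s, 0.86s). Normal approximation: (q−m)/√(m(1−m)/s) ≈ z_{0.1} = -1.28, so s ≈ 0.14·0.86·(-1.28)²/(0.11−0.14)² = 219.7.
At s = 219.7: P(θ<0.11) ≈ 0.093. Adjusting to match 0.1 gives s ≈ 207.54.
So α = 0.14·207.54 ≈ 29.06, β = 0.86·207.54 ≈ 178.49.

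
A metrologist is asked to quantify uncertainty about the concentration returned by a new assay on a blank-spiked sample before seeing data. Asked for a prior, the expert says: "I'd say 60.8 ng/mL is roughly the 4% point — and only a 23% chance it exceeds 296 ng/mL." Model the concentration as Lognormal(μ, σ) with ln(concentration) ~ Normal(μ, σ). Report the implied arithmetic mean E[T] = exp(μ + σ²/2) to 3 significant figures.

If T ~ Lognormal(μ,σ) then ln T ~ Normal(μ,σ), so the p-quantile of ln T is μ + z_p·σ.
ln(60.8) = 4.108 and ln(296) = 5.69; z_{0.04} = -1.751, z_{0.77} = 0.7388.
σ = (5.69 − 4.108)/(0.7388 − (-1.751)) = 0.636.
μ = 4.108 − (-1.751)·0.636 = 5.221.
E[T] = exp(μ + σ²/2) = exp(5.221 + 0.2021) = 226 ng/mL.

E[T] ≈ 226 ng/mL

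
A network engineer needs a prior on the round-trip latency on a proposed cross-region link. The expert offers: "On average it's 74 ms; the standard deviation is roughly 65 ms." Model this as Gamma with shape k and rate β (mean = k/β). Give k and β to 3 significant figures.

For Gamma(k, rate β): mean = k/β, variance = k/β², so CV = 1/√k.
CV = SD/mean = 65/74 = 0.8784, hence k = 1/CV² = 1.3.
Then β = k/mean = 1.3/74 = 0.0175.

k ≈ 1.3, β ≈ 0.0175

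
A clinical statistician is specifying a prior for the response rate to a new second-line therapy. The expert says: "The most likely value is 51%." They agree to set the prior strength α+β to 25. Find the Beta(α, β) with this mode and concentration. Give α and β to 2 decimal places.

α = 12.73, β = 12.27

For α,β > 1 the Beta mode is (α−1)/(α+β−2). With α+β = 25, the mode is (α−1)/23.
Set (α−1)/23 = 0.51 → α = 1 + 0.51·23 = 12.73.
β = 25 − α = 12.27.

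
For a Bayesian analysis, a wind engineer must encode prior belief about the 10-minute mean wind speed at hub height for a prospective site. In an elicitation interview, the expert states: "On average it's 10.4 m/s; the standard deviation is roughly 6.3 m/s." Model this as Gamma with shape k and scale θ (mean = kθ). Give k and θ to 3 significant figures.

k ≈ 2.73, θ ≈ 3.82

For Gamma(k, scale θ): mean = kθ, variance = kθ², so CV = 1/√k.
CV = SD/mean = 6.3/10.4 = 0.6058, hence k = 1/CV² = 2.73.
Then θ = mean/k = 10.4/2.73 = 3.82.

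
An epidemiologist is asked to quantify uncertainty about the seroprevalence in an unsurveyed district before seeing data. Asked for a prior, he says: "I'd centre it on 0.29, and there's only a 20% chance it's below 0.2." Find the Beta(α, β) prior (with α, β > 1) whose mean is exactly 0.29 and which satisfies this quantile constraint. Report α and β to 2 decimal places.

α ≈ 5.41, β ≈ 13.25

With mean 0.29 fixed, write α = 0.29s, β = 0.71s where s = α+β.
Need P(θ < 0.2) = 0.2 under Beta(0.29s, 0.71s). Normal approximation: (q−m)/√(m(1−m)/s) ≈ z_{0.2} = -0.842, so s ≈ 0.29·0.71·(-0.842)²/(0.2−0.29)² = 18.0.
At s = 18.0: P(θ<0.2) ≈ 0.205. Adjusting to match 0.2 gives s ≈ 18.66.
So α = 0.29·18.66 ≈ 5.41, β = 0.71·18.66 ≈ 13.25.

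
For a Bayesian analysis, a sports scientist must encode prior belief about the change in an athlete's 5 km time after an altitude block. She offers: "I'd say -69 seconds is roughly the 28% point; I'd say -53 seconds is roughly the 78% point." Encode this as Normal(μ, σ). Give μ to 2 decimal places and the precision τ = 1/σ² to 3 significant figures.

μ = -62.12, τ = 0.00717

For Normal(μ,σ), the p-quantile is μ + z_p·σ. Here z_{0.28} = -0.5828, z_{0.78} = 0.7722.
So -69 = μ − 0.5828σ and -53 = μ + 0.7722σ.
Subtracting: σ = (-53 − -69)/(0.7722 − (-0.5828)) = 11.81.
Then μ = -69 − (-0.5828)·11.81 = -62.12.
Precision τ = 1/σ² = 1/11.81² = 0.00717.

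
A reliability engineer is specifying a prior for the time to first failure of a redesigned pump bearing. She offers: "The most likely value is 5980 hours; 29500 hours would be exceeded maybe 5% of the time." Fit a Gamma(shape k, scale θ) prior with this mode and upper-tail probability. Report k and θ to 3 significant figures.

Gamma(k,θ) with k>1 has mode (k−1)θ, so θ = 5980/(k−1).
Need P(X < 29500) = 0.95 with θ tied to k this way. Start at k = 2, θ = 5980: P(X<29500) ≈ 0.957.
Too high — lower k to spread out. Iterating converges to k ≈ 1.94.
Then θ = 5980/(1.94−1) ≈ 6340.

k ≈ 1.94, θ ≈ 6340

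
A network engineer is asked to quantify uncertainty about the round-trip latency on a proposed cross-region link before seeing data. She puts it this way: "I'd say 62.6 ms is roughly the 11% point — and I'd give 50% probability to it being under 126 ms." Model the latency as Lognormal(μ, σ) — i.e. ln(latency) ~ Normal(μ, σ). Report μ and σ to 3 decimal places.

μ ≈ 4.836, σ ≈ 0.570

If T ~ Lognormal(μ,σ) then ln T ~ Normal(μ,σ), so the p-quantile of ln T is μ + z_p·σ.
ln(62.6) = 4.137 and ln(126) = 4.836; z_{0.11} = -1.227, z_{0.5} = 0.
σ = (4.836 − 4.137)/(0 − (-1.227)) = 0.570.
μ = 4.137 − (-1.227)·0.570 = 4.836.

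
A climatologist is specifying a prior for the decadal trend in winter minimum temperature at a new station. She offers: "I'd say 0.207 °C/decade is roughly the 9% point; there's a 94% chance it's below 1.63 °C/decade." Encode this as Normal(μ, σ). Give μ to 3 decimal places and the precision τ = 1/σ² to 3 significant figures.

For Normal(μ,σ), the p-quantile is μ + z_p·σ. Here z_{0.09} = -1.341, z_{0.94} = 1.555.
So 0.207 = μ − 1.341σ and 1.63 = μ + 1.555σ.
Subtracting: σ = (1.63 − 0.207)/(1.555 − (-1.341)) = 0.491.
Then μ = 0.207 − (-1.341)·0.491 = 0.866.
Precision τ = 1/σ² = 1/0.4914² = 4.14.

μ = 0.866, τ = 4.14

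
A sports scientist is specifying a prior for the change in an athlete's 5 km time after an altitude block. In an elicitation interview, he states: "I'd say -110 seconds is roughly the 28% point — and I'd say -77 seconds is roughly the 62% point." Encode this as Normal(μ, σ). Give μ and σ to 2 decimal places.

μ = -88.35, σ = 37.15

The p-quantile of Normal(μ,σ) is μ + z_p·σ, with z_{0.28} = -0.5828 and z_{0.62} = 0.3055.
Eliminate σ: μ = (z₂·x₁ − z₁·x₂)/(z₂ − z₁) = (0.3055·-110 − (-0.5828)·-77)/0.8883 = -88.35.
Then σ = (x₂ − x₁)/(z₂ − z₁) = (-77 − -110)/0.8883 = 37.15.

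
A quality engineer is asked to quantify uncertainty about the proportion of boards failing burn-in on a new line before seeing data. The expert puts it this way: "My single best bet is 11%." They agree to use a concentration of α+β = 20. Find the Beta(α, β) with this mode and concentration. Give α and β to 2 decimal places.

For α,β > 1 the Beta mode is (α−1)/(α+β−2). With α+β = 20, the mode is (α−1)/18.
Set (α−1)/18 = 0.11 → α = 1 + 0.11·18 = 2.98.
β = 20 − α = 17.02.

α = 2.98, β = 17.02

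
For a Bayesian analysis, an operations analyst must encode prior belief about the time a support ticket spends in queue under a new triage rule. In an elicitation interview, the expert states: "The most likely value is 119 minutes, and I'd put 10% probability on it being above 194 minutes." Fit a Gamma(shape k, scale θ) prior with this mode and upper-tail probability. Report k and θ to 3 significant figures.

k ≈ 8.89, θ ≈ 15.1

Gamma(k,θ) with k>1 has mode (k−1)θ, so θ = 119/(k−1).
Need P(X < 194) = 0.9 with θ tied to k this way. Start at k = 2, θ = 119: P(X<194) ≈ 0.485.
Too low — raise k to concentrate. Iterating converges to k ≈ 8.89.
Then θ = 119/(8.89−1) ≈ 15.1.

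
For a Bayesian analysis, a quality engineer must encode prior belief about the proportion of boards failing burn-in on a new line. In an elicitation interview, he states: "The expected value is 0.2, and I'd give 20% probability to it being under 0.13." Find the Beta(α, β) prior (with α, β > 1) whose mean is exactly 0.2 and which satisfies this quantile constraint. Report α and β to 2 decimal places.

α ≈ 4.80, β ≈ 19.21

With mean 0.2 fixed, write α = 0.2s, β = 0.8s where s = α+β.
Need P(θ < 0.13) = 0.2 under Beta(0.2s, 0.8s). Normal approximation: (q−m)/√(m(1−m)/s) ≈ z_{0.2} = -0.842, so s ≈ 0.2·0.8·(-0.842)²/(0.13−0.2)² = 23.1.
At s = 23.1: P(θ<0.13) ≈ 0.206. Adjusting to match 0.2 gives s ≈ 24.01.
So α = 0.2·24.01 ≈ 4.80, β = 0.8·24.01 ≈ 19.21.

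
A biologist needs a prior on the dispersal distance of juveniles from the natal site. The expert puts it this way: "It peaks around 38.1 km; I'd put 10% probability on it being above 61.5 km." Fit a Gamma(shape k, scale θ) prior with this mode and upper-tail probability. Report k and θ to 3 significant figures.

k ≈ 9.2, θ ≈ 4.64

Gamma(k,θ) with k>1 has mode (k−1)θ, so θ = 38.1/(k−1).
Need P(X < 61.5) = 0.9 with θ tied to k this way. Start at k = 2, θ = 38.1: P(X<61.5) ≈ 0.480.
Too low — raise k to concentrate. Iterating converges to k ≈ 9.2.
Then θ = 38.1/(9.2−1) ≈ 4.64.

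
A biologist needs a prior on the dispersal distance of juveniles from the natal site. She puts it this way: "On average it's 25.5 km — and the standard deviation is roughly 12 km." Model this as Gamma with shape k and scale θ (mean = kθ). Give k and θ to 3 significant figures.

For Gamma(k, scale θ): mean = kθ, variance = kθ², so CV = 1/√k.
CV = SD/mean = 12/25.5 = 0.4706, hence k = 1/CV² = 4.52.
Then θ = mean/k = 25.5/4.52 = 5.65.

k ≈ 4.52, θ ≈ 5.65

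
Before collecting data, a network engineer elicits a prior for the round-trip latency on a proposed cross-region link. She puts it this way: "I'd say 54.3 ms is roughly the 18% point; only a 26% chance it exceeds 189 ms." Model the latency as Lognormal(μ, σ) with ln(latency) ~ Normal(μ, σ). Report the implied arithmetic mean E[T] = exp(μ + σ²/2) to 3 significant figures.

If T ~ Lognormal(μ,σ) then ln T ~ Normal(μ,σ), so the p-quantile of ln T is μ + z_p·σ.
ln(54.3) = 3.995 and ln(189) = 5.242; z_{0.18} = -0.9154, z_{0.74} = 0.6433.
σ = (5.242 − 3.995)/(0.6433 − (-0.9154)) = 0.800.
μ = 3.995 − (-0.9154)·0.800 = 4.727.
E[T] = exp(μ + σ²/2) = exp(4.727 + 0.3201) = 156 ms.

E[T] ≈ 156 ms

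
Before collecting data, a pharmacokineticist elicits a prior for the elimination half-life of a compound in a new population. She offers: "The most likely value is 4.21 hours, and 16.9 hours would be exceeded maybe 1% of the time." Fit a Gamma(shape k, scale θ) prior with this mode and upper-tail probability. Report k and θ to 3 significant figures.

k ≈ 3.16, θ ≈ 1.95

Gamma(k,θ) with k>1 has mode (k−1)θ, so θ = 4.21/(k−1).
Need P(X < 16.9) = 0.99 with θ tied to k this way. Start at k = 2, θ = 4.21: P(X<16.9) ≈ 0.909.
Too low — raise k to concentrate. Iterating converges to k ≈ 3.16.
Then θ = 4.21/(3.16−1) ≈ 1.95.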